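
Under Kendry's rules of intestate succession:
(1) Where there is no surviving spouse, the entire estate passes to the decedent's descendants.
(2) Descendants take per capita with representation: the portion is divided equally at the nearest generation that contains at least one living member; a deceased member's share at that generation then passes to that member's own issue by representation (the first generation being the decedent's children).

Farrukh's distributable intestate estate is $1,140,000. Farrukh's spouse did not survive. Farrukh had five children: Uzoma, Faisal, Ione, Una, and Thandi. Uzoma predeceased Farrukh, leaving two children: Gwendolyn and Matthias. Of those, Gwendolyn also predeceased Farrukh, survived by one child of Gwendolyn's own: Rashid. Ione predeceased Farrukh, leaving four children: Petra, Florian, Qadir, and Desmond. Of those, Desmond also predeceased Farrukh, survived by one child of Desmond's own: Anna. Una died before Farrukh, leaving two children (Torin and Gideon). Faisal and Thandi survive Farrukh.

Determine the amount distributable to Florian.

The entire $1,140,000 passes to the descendants.
That amount ($1,140,000) is divided into 5 shares of $228,000: Faisal and Thandi each take $228,000; Uzoma's $228,000 share passes to Uzoma's issue; Ione's $228,000 share passes to Ione's issue; Una's $228,000 share passes to Una's issue.
Uzoma's share ($228,000) is divided into 2 shares of $114,000: Matthias takes $114,000; Gwendolyn's $114,000 share passes to Gwendolyn's issue.
Gwendolyn's share ($114,000) passes entirely to Rashid.
Ione's share ($228,000) is divided into 4 shares of $57,000: Petra, Florian, and Qadir each take $57,000; Desmond's $57,000 share passes to Desmond's issue.
Desmond's share ($57,000) passes entirely to Anna.
Una's share ($228,000) is divided into 2 shares of $114,000: Torin and Gideon each take $114,000.

Florian receives $57,000.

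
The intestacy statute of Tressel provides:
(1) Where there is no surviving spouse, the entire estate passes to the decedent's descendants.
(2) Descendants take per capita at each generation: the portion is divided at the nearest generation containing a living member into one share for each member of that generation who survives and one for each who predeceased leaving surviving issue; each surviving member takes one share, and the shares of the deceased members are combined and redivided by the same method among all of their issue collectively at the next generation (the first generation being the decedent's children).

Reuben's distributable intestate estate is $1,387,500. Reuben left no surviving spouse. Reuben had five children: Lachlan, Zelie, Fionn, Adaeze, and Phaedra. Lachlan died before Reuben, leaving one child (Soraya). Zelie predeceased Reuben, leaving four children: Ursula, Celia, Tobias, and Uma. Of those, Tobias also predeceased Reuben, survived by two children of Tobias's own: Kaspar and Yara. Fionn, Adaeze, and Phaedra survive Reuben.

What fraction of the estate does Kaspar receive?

Kaspar receives 1/25 of the estate.

The entire $1,387,500 passes to the descendants.
That amount ($1,387,500) is divided at the children's generation into 5 shares of $277,500. Fionn, Adaeze, and Phaedra each take $277,500. The 2 shares of the deceased (Lachlan and Zelie) are combined into a pool of $555,000.
That pool ($555,000) is divided at the grandchildren's generation into 5 shares of $111,000. Soraya, Ursula, Celia, and Uma each take $111,000. The remaining share for the deceased Tobias ($111,000) is carried to the next generation.
That pool ($111,000) is divided at the great-grandchildren's generation equally among Kaspar and Yara: $55,500 each.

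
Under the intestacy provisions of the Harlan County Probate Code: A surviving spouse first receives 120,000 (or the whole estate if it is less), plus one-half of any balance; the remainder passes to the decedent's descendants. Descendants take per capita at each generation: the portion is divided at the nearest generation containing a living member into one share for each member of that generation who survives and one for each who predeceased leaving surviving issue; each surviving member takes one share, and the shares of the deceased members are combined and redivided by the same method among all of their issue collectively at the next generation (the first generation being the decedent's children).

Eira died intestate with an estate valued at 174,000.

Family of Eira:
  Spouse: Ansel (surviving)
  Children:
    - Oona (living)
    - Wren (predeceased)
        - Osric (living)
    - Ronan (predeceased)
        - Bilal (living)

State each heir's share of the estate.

Ansel: 147,000; Oona: 9,000; Osric: 9,000; Bilal: 9,000

Ansel first takes 120,000, leaving a balance of 54,000. Ansel then takes one-half of the balance (27,000), for a total of 147,000. The remaining 27,000 passes to the descendants.
The descendants' portion (27,000) is divided at the children's generation into 3 shares of 9,000. Oona takes 9,000. The 2 shares of the deceased (Wren and Ronan) are combined into a pool of 18,000.
That pool (18,000) is divided at the grandchildren's generation equally among Osric and Bilal: 9,000 each.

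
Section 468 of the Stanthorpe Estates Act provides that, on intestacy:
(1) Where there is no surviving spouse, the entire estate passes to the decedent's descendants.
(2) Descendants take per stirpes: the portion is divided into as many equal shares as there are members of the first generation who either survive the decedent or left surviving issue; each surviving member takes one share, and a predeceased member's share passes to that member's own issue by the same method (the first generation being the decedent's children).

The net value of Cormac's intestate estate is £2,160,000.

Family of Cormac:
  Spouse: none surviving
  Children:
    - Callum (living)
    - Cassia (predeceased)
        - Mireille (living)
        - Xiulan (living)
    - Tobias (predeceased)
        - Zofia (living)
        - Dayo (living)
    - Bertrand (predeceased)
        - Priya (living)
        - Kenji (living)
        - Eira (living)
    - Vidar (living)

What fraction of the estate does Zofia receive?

Zofia receives 1/10 of the estate.

The entire £2,160,000 passes to the descendants.
That amount (£2,160,000) is divided into 5 shares of £432,000: Callum and Vidar each take £432,000; Cassia's £432,000 share passes to Cassia's issue; Tobias's £432,000 share passes to Tobias's issue; Bertrand's £432,000 share passes to Bertrand's issue.
Cassia's share (£432,000) is divided into 2 shares of £216,000: Mireille and Xiulan each take £216,000.
Tobias's share (£432,000) is divided into 2 shares of £216,000: Zofia and Dayo each take £216,000.
Bertrand's share (£432,000) is divided into 3 shares of £144,000: Priya, Kenji, and Eira each take £144,000.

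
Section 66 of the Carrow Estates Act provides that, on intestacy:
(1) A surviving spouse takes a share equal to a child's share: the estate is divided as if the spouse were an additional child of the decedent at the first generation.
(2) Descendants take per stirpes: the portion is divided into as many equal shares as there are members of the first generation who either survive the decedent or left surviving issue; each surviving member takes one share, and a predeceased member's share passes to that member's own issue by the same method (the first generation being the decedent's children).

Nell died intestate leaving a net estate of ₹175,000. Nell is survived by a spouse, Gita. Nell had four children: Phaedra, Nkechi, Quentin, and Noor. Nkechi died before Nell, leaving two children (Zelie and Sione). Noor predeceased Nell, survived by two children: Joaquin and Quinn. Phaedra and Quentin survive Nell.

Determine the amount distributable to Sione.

The spouse counts as an additional share at the children's level, so there are 5 primary shares of ₹35,000. Gita takes one such share (₹35,000).
The children's combined portion (₹140,000) is divided into 4 shares of ₹35,000: Phaedra and Quentin each take ₹35,000; Nkechi's ₹35,000 share passes to Nkechi's issue; Noor's ₹35,000 share passes to Noor's issue.
Nkechi's share (₹35,000) is divided into 2 shares of ₹17,500: Zelie and Sione each take ₹17,500.
Noor's share (₹35,000) is divided into 2 shares of ₹17,500: Joaquin and Quinn each take ₹17,500.

Sione receives ₹17,500.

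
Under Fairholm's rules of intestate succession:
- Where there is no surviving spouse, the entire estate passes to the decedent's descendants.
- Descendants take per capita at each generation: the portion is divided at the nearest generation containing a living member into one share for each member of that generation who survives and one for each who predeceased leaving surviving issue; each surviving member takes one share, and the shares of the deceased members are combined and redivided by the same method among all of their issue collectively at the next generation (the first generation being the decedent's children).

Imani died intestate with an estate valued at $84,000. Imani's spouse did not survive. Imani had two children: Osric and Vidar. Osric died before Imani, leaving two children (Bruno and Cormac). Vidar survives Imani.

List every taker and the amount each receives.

The entire $84,000 passes to the descendants.
That amount ($84,000) is divided at the children's generation into 2 shares of $42,000. Vidar takes $42,000. The remaining share for the deceased Osric ($42,000) is carried to the next generation.
That pool ($42,000) is divided at the grandchildren's generation equally among Bruno and Cormac: $21,000 each.

Bruno: $21,000; Cormac: $21,000; Vidar: $42,000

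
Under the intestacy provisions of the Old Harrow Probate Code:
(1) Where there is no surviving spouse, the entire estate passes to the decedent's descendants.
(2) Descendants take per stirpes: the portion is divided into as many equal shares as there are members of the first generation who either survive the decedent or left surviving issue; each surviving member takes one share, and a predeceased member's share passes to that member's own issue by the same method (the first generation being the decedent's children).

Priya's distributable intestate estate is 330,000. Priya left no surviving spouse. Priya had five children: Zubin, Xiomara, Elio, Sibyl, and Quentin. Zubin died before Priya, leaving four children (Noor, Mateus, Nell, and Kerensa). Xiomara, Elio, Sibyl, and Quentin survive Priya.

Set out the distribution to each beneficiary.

The entire 330,000 passes to the descendants.
That amount (330,000) is divided into 5 shares of 66,000: Xiomara, Elio, Sibyl, and Quentin each take 66,000; Zubin's 66,000 share passes to Zubin's issue.
Zubin's share (66,000) is divided into 4 shares of 16,500: Noor, Mateus, Nell, and Kerensa each take 16,500.

Noor: 16,500; Mateus: 16,500; Nell: 16,500; Kerensa: 16,500; Xiomara: 66,000; Elio: 66,000; Sibyl: 66,000; Quentin: 66,000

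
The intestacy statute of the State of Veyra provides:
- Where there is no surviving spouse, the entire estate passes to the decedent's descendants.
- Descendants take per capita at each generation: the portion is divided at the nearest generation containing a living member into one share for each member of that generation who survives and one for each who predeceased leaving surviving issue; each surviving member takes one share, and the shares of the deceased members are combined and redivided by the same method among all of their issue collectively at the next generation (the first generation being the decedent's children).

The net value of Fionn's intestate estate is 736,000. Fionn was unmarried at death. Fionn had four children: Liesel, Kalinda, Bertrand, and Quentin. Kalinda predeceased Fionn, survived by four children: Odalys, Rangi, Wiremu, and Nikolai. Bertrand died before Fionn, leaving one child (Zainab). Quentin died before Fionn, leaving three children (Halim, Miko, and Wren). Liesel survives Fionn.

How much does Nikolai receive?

Nikolai receives 69,000.

The entire 736,000 passes to the descendants.
That amount (736,000) is divided at the children's generation into 4 shares of 184,000. Liesel takes 184,000. The 3 shares of the deceased (Kalinda, Bertrand, and Quentin) are combined into a pool of 552,000.
That pool (552,000) is divided at the grandchildren's generation equally among Odalys, Rangi, Wiremu, Nikolai, Zainab, Halim, Miko, and Wren: 69,000 each.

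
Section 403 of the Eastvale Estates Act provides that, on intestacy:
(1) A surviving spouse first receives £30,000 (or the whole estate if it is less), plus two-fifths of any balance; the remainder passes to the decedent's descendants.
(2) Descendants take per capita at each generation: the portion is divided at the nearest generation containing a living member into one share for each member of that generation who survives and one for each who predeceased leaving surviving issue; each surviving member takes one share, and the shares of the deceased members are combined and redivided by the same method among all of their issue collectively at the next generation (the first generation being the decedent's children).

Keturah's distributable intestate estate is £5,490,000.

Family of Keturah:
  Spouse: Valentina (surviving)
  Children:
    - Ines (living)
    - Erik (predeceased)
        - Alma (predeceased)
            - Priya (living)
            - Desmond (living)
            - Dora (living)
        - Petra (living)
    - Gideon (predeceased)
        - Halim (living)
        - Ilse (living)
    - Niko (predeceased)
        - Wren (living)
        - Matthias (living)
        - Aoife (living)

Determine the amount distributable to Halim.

Valentina first takes £30,000, leaving a balance of £5,460,000. Valentina then takes two-fifths of the balance (£2,184,000), for a total of £2,214,000. The remaining £3,276,000 passes to the descendants.
The descendants' portion (£3,276,000) is divided at the children's generation into 4 shares of £819,000. Ines takes £819,000. The 3 shares of the deceased (Erik, Gideon, and Niko) are combined into a pool of £2,457,000.
That pool (£2,457,000) is divided at the grandchildren's generation into 7 shares of £351,000. Petra, Halim, Ilse, Wren, Matthias, and Aoife each take £351,000. The remaining share for the deceased Alma (£351,000) is carried to the next generation.
That pool (£351,000) is divided at the great-grandchildren's generation equally among Priya, Desmond, and Dora: £117,000 each.

Halim receives £351,000.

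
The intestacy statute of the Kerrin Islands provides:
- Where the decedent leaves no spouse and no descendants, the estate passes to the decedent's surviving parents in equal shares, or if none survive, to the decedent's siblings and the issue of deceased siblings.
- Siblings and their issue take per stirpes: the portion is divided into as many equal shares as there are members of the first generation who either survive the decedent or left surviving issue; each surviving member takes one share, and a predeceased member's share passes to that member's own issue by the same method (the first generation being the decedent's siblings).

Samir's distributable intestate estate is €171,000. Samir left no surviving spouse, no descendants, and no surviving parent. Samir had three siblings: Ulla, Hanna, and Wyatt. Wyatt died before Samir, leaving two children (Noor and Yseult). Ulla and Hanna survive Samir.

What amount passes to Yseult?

The entire €171,000 passes to the siblings and their issue.
That amount (€171,000) is divided into 3 shares of €57,000: Ulla and Hanna each take €57,000; Wyatt's €57,000 share passes to Wyatt's issue.
Wyatt's share (€57,000) is divided into 2 shares of €28,500: Noor and Yseult each take €28,500.

Yseult receives €28,500.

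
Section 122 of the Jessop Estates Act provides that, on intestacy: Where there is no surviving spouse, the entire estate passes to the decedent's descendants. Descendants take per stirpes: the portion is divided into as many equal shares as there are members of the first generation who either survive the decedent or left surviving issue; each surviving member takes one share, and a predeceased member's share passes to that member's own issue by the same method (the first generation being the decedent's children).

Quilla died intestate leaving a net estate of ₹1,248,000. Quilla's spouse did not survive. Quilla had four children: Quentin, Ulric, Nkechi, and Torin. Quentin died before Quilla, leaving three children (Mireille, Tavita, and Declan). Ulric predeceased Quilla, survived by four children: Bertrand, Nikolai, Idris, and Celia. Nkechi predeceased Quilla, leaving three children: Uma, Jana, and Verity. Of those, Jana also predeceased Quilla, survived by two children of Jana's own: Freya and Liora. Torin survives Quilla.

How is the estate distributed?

The entire ₹1,248,000 passes to the descendants.
That amount (₹1,248,000) is divided into 4 shares of ₹312,000: Torin takes ₹312,000; Quentin's ₹312,000 share passes to Quentin's issue; Ulric's ₹312,000 share passes to Ulric's issue; Nkechi's ₹312,000 share passes to Nkechi's issue.
Quentin's share (₹312,000) is divided into 3 shares of ₹104,000: Mireille, Tavita, and Declan each take ₹104,000.
Ulric's share (₹312,000) is divided into 4 shares of ₹78,000: Bertrand, Nikolai, Idris, and Celia each take ₹78,000.
Nkechi's share (₹312,000) is divided into 3 shares of ₹104,000: Uma and Verity each take ₹104,000; Jana's ₹104,000 share passes to Jana's issue.
Jana's share (₹104,000) is divided into 2 shares of ₹52,000: Freya and Liora each take ₹52,000.

Mireille: ₹104,000; Tavita: ₹104,000; Declan: ₹104,000; Bertrand: ₹78,000; Nikolai: ₹78,000; Idris: ₹78,000; Celia: ₹78,000; Uma: ₹104,000; Freya: ₹52,000; Liora: ₹52,000; Verity: ₹104,000; Torin: ₹312,000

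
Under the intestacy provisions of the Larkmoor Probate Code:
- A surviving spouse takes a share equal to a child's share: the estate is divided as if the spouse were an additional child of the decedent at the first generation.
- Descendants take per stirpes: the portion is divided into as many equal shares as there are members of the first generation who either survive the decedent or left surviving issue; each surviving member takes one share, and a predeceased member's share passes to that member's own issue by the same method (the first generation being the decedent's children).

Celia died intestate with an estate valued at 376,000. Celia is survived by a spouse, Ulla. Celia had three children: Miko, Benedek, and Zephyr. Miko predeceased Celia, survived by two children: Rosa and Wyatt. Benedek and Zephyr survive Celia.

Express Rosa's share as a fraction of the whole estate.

Rosa receives 1/8 of the estate.

The spouse counts as an additional share at the children's level, so there are 4 primary shares of 94,000. Ulla takes one such share (94,000).
The children's combined portion (282,000) is divided into 3 shares of 94,000: Benedek and Zephyr each take 94,000; Miko's 94,000 share passes to Miko's issue.
Miko's share (94,000) is divided into 2 shares of 47,000: Rosa and Wyatt each take 47,000.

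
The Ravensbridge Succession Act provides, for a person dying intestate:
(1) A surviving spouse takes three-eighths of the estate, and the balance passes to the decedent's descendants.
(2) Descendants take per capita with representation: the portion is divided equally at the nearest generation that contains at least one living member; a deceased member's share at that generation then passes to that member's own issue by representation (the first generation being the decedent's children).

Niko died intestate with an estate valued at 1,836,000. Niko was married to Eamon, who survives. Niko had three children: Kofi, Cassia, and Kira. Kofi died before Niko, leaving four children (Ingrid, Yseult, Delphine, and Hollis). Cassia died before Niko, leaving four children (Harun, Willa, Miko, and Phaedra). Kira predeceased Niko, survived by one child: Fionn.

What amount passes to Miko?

Eamon takes three-eighths of 1,836,000 = 688,500. The remaining 1,147,500 passes to the descendants.
No child survives, so the initial division is made at the grandchildren's generation.
The descendants' portion (1,147,500) is divided into 9 shares of 127,500: Ingrid, Yseult, Delphine, Hollis, Harun, Willa, Miko, Phaedra, and Fionn each take 127,500.

Miko receives 127,500.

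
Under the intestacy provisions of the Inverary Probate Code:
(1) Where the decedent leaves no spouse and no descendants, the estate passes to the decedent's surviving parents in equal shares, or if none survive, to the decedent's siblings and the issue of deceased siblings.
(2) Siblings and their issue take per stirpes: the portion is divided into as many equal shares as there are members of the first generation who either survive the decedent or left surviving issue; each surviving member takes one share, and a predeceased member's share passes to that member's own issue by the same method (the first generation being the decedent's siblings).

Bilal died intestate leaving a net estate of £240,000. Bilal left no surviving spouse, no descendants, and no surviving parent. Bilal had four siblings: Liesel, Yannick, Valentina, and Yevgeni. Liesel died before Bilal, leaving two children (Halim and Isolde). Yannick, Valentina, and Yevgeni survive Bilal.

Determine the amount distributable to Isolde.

The entire £240,000 passes to the siblings and their issue.
That amount (£240,000) is divided into 4 shares of £60,000: Yannick, Valentina, and Yevgeni each take £60,000; Liesel's £60,000 share passes to Liesel's issue.
Liesel's share (£60,000) is divided into 2 shares of £30,000: Halim and Isolde each take £30,000.

Isolde receives £30,000.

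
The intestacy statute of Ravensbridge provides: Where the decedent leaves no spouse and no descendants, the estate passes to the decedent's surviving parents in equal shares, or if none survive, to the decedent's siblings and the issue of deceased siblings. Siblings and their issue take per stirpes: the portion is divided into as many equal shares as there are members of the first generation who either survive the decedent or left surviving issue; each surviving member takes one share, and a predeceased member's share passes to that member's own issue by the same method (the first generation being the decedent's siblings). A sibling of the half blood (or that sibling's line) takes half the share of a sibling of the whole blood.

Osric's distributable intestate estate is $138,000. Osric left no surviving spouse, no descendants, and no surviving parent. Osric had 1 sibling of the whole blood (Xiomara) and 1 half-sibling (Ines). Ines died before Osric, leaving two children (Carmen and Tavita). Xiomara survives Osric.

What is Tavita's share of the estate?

The entire $138,000 passes to the siblings and their issue.
Counting each half-blood sibling's line as half a unit, there are 3/2 units in $138,000, so one unit is $92,000. Whole-blood lines (Xiomara) take $92,000 each; half-blood lines (Ines) take $46,000 each.
Ines's share ($46,000) is divided into 2 shares of $23,000: Carmen and Tavita each take $23,000.

Tavita receives $23,000.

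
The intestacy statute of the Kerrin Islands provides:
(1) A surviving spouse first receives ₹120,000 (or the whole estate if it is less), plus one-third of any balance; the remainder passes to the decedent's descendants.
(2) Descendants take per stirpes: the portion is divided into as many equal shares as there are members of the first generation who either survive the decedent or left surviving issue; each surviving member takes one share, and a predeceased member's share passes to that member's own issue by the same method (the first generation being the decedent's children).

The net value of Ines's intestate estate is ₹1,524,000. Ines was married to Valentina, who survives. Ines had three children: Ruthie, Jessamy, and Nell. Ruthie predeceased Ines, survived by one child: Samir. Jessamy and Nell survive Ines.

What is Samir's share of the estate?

Valentina first takes ₹120,000, leaving a balance of ₹1,404,000. Valentina then takes one-third of the balance (₹468,000), for a total of ₹588,000. The remaining ₹936,000 passes to the descendants.
The descendants' portion (₹936,000) is divided into 3 shares of ₹312,000: Jessamy and Nell each take ₹312,000; Ruthie's ₹312,000 share passes to Ruthie's issue.
Ruthie's share (₹312,000) passes entirely to Samir.

Samir receives ₹312,000.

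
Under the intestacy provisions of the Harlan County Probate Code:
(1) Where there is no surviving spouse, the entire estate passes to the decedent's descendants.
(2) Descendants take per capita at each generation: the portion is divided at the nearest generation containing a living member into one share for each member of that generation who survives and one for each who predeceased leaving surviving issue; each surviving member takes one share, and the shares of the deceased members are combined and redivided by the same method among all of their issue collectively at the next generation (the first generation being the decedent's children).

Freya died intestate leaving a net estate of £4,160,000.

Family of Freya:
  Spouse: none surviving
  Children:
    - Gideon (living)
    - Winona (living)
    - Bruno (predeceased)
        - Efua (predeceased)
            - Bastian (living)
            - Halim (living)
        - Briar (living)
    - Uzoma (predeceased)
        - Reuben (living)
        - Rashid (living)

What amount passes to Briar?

The entire £4,160,000 passes to the descendants.
That amount (£4,160,000) is divided at the children's generation into 4 shares of £1,040,000. Gideon and Winona each take £1,040,000. The 2 shares of the deceased (Bruno and Uzoma) are combined into a pool of £2,080,000.
That pool (£2,080,000) is divided at the grandchildren's generation into 4 shares of £520,000. Briar, Reuben, and Rashid each take £520,000. The remaining share for the deceased Efua (£520,000) is carried to the next generation.
That pool (£520,000) is divided at the great-grandchildren's generation equally among Bastian and Halim: £260,000 each.

Briar receives £520,000.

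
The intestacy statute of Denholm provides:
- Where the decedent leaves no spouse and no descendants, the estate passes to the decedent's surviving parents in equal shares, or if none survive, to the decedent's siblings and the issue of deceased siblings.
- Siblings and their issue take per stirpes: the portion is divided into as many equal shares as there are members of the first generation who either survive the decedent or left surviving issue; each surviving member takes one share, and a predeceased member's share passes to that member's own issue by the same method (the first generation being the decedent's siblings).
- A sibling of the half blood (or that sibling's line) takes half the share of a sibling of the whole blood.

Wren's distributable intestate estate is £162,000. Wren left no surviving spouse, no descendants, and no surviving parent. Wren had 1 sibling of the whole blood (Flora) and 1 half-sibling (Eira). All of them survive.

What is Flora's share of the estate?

Flora receives £108,000.

The entire £162,000 passes to the siblings and their issue.
Counting each half-blood sibling's line as half a unit, there are 3/2 units in £162,000, so one unit is £108,000. Whole-blood lines (Flora) take £108,000 each; half-blood lines (Eira) take £54,000 each.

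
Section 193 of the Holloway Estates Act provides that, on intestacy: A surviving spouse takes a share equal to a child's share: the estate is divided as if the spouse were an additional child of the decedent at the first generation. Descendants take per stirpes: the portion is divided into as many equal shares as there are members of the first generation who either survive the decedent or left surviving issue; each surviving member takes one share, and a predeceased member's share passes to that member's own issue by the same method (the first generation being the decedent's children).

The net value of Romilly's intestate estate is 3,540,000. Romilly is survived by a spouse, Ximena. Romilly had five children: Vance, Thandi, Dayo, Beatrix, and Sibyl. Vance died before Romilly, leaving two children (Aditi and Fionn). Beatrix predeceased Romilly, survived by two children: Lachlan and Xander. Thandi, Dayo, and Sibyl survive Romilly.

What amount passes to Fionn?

Fionn receives 295,000.

The spouse counts as an additional share at the children's level, so there are 6 primary shares of 590,000. Ximena takes one such share (590,000).
The children's combined portion (2,950,000) is divided into 5 shares of 590,000: Thandi, Dayo, and Sibyl each take 590,000; Vance's 590,000 share passes to Vance's issue; Beatrix's 590,000 share passes to Beatrix's issue.
Vance's share (590,000) is divided into 2 shares of 295,000: Aditi and Fionn each take 295,000.
Beatrix's share (590,000) is divided into 2 shares of 295,000: Lachlan and Xander each take 295,000.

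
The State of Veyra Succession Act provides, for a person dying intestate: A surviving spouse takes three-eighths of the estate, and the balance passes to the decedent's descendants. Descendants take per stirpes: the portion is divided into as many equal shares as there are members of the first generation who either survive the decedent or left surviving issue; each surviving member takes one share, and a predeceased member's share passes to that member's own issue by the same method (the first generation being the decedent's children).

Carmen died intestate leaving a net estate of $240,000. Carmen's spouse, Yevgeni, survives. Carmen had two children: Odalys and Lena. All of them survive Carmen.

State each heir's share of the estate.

Yevgeni: $90,000; Odalys: $75,000; Lena: $75,000

Yevgeni takes three-eighths of $240,000 = $90,000. The remaining $150,000 passes to the descendants.
The descendants' portion ($150,000) is divided into 2 shares of $75,000: Odalys and Lena each take $75,000.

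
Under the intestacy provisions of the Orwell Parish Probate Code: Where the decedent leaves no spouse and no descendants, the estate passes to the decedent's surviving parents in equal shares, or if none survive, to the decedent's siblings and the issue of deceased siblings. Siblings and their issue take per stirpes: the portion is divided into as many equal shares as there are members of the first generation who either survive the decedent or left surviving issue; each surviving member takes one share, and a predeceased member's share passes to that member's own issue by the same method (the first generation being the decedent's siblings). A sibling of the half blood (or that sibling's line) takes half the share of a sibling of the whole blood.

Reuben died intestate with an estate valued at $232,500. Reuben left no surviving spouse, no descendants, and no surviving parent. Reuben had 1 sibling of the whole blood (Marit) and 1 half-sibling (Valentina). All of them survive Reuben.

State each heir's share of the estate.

Marit: $155,000; Valentina: $77,500

The entire $232,500 passes to the siblings and their issue.
Counting each half-blood sibling's line as half a unit, there are 3/2 units in $232,500, so one unit is $155,000. Whole-blood lines (Marit) take $155,000 each; half-blood lines (Valentina) take $77,500 each.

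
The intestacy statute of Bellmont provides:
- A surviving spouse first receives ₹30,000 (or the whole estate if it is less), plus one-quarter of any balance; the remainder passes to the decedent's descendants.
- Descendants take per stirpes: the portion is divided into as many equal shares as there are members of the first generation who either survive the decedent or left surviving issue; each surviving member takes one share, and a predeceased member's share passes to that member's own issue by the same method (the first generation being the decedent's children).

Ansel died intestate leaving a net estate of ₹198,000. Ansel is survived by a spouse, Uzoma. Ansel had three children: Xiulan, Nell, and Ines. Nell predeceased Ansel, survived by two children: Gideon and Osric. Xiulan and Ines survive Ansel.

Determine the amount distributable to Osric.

Uzoma first takes ₹30,000, leaving a balance of ₹168,000. Uzoma then takes one-quarter of the balance (₹42,000), for a total of ₹72,000. The remaining ₹126,000 passes to the descendants.
The descendants' portion (₹126,000) is divided into 3 shares of ₹42,000: Xiulan and Ines each take ₹42,000; Nell's ₹42,000 share passes to Nell's issue.
Nell's share (₹42,000) is divided into 2 shares of ₹21,000: Gideon and Osric each take ₹21,000.

Osric receives ₹21,000.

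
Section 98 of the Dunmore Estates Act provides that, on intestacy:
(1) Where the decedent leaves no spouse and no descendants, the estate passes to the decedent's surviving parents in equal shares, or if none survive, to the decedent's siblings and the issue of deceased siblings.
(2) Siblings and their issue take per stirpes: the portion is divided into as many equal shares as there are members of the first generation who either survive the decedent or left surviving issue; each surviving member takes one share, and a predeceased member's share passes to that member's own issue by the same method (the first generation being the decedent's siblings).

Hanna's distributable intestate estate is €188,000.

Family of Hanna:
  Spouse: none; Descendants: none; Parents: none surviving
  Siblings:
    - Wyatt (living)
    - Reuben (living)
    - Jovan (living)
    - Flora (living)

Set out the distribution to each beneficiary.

The entire €188,000 passes to the siblings and their issue.
That amount (€188,000) is divided into 4 shares of €47,000: Wyatt, Reuben, Jovan, and Flora each take €47,000.

Wyatt: €47,000; Reuben: €47,000; Jovan: €47,000; Flora: €47,000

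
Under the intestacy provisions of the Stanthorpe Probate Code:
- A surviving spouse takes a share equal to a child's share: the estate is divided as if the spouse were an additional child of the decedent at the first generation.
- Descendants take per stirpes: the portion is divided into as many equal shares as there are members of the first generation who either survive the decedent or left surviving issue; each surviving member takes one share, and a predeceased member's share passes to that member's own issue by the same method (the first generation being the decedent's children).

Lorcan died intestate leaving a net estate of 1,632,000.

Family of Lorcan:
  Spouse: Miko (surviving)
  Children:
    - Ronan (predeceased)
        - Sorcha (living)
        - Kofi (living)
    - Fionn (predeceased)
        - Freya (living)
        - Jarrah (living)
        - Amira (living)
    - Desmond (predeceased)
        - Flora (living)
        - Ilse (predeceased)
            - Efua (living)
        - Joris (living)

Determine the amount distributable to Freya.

Freya receives 136,000.

The spouse counts as an additional share at the children's level, so there are 4 primary shares of 408,000. Miko takes one such share (408,000).
The children's combined portion (1,224,000) is divided into 3 shares of 408,000: Ronan's 408,000 share passes to Ronan's issue; Fionn's 408,000 share passes to Fionn's issue; Desmond's 408,000 share passes to Desmond's issue.
Ronan's share (408,000) is divided into 2 shares of 204,000: Sorcha and Kofi each take 204,000.
Fionn's share (408,000) is divided into 3 shares of 136,000: Freya, Jarrah, and Amira each take 136,000.
Desmond's share (408,000) is divided into 3 shares of 136,000: Flora and Joris each take 136,000; Ilse's 136,000 share passes to Ilse's issue.
Ilse's share (136,000) passes entirely to Efua.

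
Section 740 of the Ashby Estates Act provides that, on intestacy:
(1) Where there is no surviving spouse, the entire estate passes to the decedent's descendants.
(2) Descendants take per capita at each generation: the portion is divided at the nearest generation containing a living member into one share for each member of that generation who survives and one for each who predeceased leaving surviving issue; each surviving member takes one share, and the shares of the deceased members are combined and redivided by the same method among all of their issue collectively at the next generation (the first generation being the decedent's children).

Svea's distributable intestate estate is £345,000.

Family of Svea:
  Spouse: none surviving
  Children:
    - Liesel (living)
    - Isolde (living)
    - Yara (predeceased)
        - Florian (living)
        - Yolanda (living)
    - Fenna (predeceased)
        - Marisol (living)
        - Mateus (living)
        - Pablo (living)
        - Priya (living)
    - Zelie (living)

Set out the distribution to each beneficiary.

Liesel: £69,000; Isolde: £69,000; Florian: £23,000; Yolanda: £23,000; Marisol: £23,000; Mateus: £23,000; Pablo: £23,000; Priya: £23,000; Zelie: £69,000

The entire £345,000 passes to the descendants.
That amount (£345,000) is divided at the children's generation into 5 shares of £69,000. Liesel, Isolde, and Zelie each take £69,000. The 2 shares of the deceased (Yara and Fenna) are combined into a pool of £138,000.
That pool (£138,000) is divided at the grandchildren's generation equally among Florian, Yolanda, Marisol, Mateus, Pablo, and Priya: £23,000 each.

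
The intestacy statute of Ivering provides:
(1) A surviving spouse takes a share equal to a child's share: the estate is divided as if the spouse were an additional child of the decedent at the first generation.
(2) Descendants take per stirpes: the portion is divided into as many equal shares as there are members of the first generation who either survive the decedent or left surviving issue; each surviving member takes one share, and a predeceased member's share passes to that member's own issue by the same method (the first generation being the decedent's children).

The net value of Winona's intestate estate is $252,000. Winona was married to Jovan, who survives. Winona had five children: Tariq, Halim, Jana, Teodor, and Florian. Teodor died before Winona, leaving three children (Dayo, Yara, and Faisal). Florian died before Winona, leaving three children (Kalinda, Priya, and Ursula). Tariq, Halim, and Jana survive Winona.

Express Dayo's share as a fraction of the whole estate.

Dayo receives 1/18 of the estate.

The spouse counts as an additional share at the children's level, so there are 6 primary shares of $42,000. Jovan takes one such share ($42,000).
The children's combined portion ($210,000) is divided into 5 shares of $42,000: Tariq, Halim, and Jana each take $42,000; Teodor's $42,000 share passes to Teodor's issue; Florian's $42,000 share passes to Florian's issue.
Teodor's share ($42,000) is divided into 3 shares of $14,000: Dayo, Yara, and Faisal each take $14,000.
Florian's share ($42,000) is divided into 3 shares of $14,000: Kalinda, Priya, and Ursula each take $14,000.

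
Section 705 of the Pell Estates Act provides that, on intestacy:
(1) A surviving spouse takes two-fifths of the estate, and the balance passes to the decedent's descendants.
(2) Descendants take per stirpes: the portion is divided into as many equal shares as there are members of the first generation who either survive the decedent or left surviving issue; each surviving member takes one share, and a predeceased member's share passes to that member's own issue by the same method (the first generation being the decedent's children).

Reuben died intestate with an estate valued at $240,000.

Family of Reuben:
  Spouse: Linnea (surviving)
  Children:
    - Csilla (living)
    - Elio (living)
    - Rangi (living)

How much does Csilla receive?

Linnea takes two-fifths of $240,000 = $96,000. The remaining $144,000 passes to the descendants.
The descendants' portion ($144,000) is divided into 3 shares of $48,000: Csilla, Elio, and Rangi each take $48,000.

Csilla receives $48,000.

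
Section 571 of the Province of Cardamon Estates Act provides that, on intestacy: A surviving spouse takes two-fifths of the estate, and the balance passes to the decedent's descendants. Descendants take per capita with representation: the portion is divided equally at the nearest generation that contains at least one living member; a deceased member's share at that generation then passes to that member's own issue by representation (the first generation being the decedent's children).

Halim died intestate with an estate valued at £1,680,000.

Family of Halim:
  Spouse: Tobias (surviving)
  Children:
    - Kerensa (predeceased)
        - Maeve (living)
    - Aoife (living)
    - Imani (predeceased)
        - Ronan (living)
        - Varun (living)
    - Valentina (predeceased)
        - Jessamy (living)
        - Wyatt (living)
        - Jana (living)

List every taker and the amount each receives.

Tobias takes two-fifths of £1,680,000 = £672,000. The remaining £1,008,000 passes to the descendants.
The descendants' portion (£1,008,000) is divided into 4 shares of £252,000: Aoife takes £252,000; Kerensa's £252,000 share passes to Kerensa's issue; Imani's £252,000 share passes to Imani's issue; Valentina's £252,000 share passes to Valentina's issue.
Kerensa's share (£252,000) passes entirely to Maeve.
Imani's share (£252,000) is divided into 2 shares of £126,000: Ronan and Varun each take £126,000.
Valentina's share (£252,000) is divided into 3 shares of £84,000: Jessamy, Wyatt, and Jana each take £84,000.

Tobias: £672,000; Maeve: £252,000; Aoife: £252,000; Ronan: £126,000; Varun: £126,000; Jessamy: £84,000; Wyatt: £84,000; Jana: £84,000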